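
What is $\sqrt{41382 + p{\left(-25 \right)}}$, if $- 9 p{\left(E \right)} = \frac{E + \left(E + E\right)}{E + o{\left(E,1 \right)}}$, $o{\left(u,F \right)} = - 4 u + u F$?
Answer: $\frac{\sqrt{1489758}}{6} \approx 203.43$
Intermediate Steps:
$o{\left(u,F \right)} = - 4 u + F u$
$p{\left(E \right)} = \frac{1}{6}$ ($p{\left(E \right)} = - \frac{\left(E + \left(E + E\right)\right) \frac{1}{E + E \left(-4 + 1\right)}}{9} = - \frac{\left(E + 2 E\right) \frac{1}{E + E \left(-3\right)}}{9} = - \frac{3 E \frac{1}{E - 3 E}}{9} = - \frac{3 E \frac{1}{\left(-2\right) E}}{9} = - \frac{3 E \left(- \frac{1}{2 E}\right)}{9} = \left(- \frac{1}{9}\right) \left(- \frac{3}{2}\right) = \frac{1}{6}$)
$\sqrt{41382 + p{\left(-25 \right)}} = \sqrt{41382 + \frac{1}{6}} = \sqrt{\frac{248293}{6}} = \frac{\sqrt{1489758}}{6}$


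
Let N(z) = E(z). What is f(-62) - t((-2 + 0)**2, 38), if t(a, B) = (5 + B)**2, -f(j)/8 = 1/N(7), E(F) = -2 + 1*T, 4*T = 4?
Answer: -1841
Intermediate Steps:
T = 1 (T = (1/4)*4 = 1)
E(F) = -1 (E(F) = -2 + 1*1 = -2 + 1 = -1)
N(z) = -1
f(j) = 8 (f(j) = -8/(-1) = -8*(-1) = 8)
f(-62) - t((-2 + 0)**2, 38) = 8 - (5 + 38)**2 = 8 - 1*43**2 = 8 - 1*1849 = 8 - 1849 = -1841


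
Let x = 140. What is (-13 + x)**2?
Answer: 16129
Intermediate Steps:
(-13 + x)**2 = (-13 + 140)**2 = 127**2 = 16129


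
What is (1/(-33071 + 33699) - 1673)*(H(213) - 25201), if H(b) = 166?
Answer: 26302847505/628 ≈ 4.1884e+7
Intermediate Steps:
(1/(-33071 + 33699) - 1673)*(H(213) - 25201) = (1/(-33071 + 33699) - 1673)*(166 - 25201) = (1/628 - 1673)*(-25035) = -1050643/628*(-25035) = 26302847505/628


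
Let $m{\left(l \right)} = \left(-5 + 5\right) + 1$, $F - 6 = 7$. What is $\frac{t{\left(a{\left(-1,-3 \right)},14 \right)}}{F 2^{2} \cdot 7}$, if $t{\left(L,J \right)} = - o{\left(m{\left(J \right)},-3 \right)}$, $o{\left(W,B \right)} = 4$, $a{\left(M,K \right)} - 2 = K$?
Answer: $- \frac{1}{91} \approx -0.010989$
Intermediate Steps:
$F = 13$ ($F = 6 + 7 = 13$)
$a{\left(M,K \right)} = 2 + K$
$m{\left(l \right)} = 1$ ($m{\left(l \right)} = 0 + 1 = 1$)
$t{\left(L,J \right)} = -4$ ($t{\left(L,J \right)} = \left(-1\right) 4 = -4$)
$\frac{t{\left(a{\left(-1,-3 \right)},14 \right)}}{F 2^{2} \cdot 7} = - \frac{4}{13 \cdot 2^{2} \cdot 7} = - \frac{4}{13 \cdot 4 \cdot 7} = - \frac{4}{52 \cdot 7} = - \frac{4}{364} = \left(-4\right) \frac{1}{364} = - \frac{1}{91}$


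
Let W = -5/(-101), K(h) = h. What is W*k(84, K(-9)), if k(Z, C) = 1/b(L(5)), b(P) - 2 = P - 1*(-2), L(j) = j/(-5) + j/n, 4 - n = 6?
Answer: 10/101 ≈ 0.099010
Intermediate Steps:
n = -2 (n = 4 - 1*6 = 4 - 6 = -2)
L(j) = -7*j/10 (L(j) = j/(-5) + j/(-2) = j*(-⅕) + j*(-½) = -j/5 - j/2 = -7*j/10)
b(P) = 4 + P (b(P) = 2 + (P - 1*(-2)) = 2 + (P + 2) = 2 + (2 + P) = 4 + P)
k(Z, C) = 2 (k(Z, C) = 1/(4 - 7/10*5) = 1/(4 - 7/2) = 1/(½) = 2)
W = 5/101 (W = -5*(-1/101) = 5/101 ≈ 0.049505)
W*k(84, K(-9)) = (5/101)*2 = 10/101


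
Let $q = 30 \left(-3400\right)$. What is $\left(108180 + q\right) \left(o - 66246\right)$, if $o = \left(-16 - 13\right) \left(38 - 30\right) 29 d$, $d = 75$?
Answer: $-3527828280$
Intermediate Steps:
$q = -102000$
$o = -504600$ ($o = \left(-16 - 13\right) \left(38 - 30\right) 29 \cdot 75 = \left(-29\right) 8 \cdot 29 \cdot 75 = \left(-232\right) 29 \cdot 75 = \left(-6728\right) 75 = -504600$)
$\left(108180 + q\right) \left(o - 66246\right) = \left(108180 - 102000\right) \left(-504600 - 66246\right) = 6180 \left(-504600 - 66246\right) = 6180 \left(-570846\right) = -3527828280$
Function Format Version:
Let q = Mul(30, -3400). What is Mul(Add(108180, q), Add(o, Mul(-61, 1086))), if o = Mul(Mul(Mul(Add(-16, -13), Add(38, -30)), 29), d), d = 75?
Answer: -3527828280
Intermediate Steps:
q = -102000
o = -504600 (o = Mul(Mul(Mul(Add(-16, -13), Add(38, -30)), 29), 75) = Mul(Mul(Mul(-29, 8), 29), 75) = Mul(Mul(-232, 29), 75) = Mul(-6728, 75) = -504600)
Mul(Add(108180, q), Add(o, Mul(-61, 1086))) = Mul(Add(108180, -102000), Add(-504600, Mul(-61, 1086))) = Mul(6180, Add(-504600, -66246)) = Mul(6180, -570846) = -3527828280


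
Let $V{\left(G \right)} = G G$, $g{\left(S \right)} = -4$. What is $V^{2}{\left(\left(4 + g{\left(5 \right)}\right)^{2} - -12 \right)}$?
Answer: $20736$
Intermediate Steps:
$V{\left(G \right)} = G^{2}$
$V^{2}{\left(\left(4 + g{\left(5 \right)}\right)^{2} - -12 \right)} = \left(\left(\left(4 - 4\right)^{2} - -12\right)^{2}\right)^{2} = \left(\left(0^{2} + 12\right)^{2}\right)^{2} = \left(\left(0 + 12\right)^{2}\right)^{2} = \left(12^{2}\right)^{2} = 144^{2} = 20736$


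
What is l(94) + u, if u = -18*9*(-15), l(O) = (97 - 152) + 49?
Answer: 2424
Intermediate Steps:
l(O) = -6 (l(O) = -55 + 49 = -6)
u = 2430 (u = -162*(-15) = 2430)
l(94) + u = -6 + 2430 = 2424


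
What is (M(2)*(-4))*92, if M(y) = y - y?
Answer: 0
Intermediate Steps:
M(y) = 0
(M(2)*(-4))*92 = (0*(-4))*92 = 0*92 = 0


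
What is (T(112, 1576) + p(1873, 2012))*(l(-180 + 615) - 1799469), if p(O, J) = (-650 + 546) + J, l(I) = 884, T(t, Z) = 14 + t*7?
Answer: -4866971010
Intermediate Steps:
T(t, Z) = 14 + 7*t
p(O, J) = -104 + J
(T(112, 1576) + p(1873, 2012))*(l(-180 + 615) - 1799469) = ((14 + 7*112) + (-104 + 2012))*(884 - 1799469) = ((14 + 784) + 1908)*(-1798585) = (798 + 1908)*(-1798585) = 2706*(-1798585) = -4866971010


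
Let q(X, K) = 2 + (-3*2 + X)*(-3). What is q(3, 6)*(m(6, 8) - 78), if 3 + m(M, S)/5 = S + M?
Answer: -253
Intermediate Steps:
m(M, S) = -15 + 5*M + 5*S (m(M, S) = -15 + 5*(S + M) = -15 + 5*(M + S) = -15 + (5*M + 5*S) = -15 + 5*M + 5*S)
q(X, K) = 20 - 3*X (q(X, K) = 2 + (-6 + X)*(-3) = 2 + (18 - 3*X) = 20 - 3*X)
q(3, 6)*(m(6, 8) - 78) = (20 - 3*3)*((-15 + 5*6 + 5*8) - 78) = (20 - 9)*((-15 + 30 + 40) - 78) = 11*(55 - 78) = 11*(-23) = -253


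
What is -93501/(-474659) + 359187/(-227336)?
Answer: -149235198897/107907078424 ≈ -1.3830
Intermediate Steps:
-93501/(-474659) + 359187/(-227336) = -93501*(-1/474659) + 359187*(-1/227336) = 93501/474659 - 359187/227336 = -149235198897/107907078424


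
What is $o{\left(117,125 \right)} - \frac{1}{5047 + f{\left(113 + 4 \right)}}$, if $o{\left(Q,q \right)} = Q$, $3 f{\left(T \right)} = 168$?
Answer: $\frac{597050}{5103} \approx 117.0$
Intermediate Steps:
$f{\left(T \right)} = 56$ ($f{\left(T \right)} = \frac{1}{3} \cdot 168 = 56$)
$o{\left(117,125 \right)} - \frac{1}{5047 + f{\left(113 + 4 \right)}} = 117 - \frac{1}{5047 + 56} = 117 - \frac{1}{5103} = \frac{597050}{5103}$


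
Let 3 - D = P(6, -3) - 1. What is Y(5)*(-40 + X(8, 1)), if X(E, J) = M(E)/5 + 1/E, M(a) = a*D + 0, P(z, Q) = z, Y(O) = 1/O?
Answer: -1723/200 ≈ -8.6150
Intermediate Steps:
D = -2 (D = 3 - (6 - 1) = 3 - 1*5 = 3 - 5 = -2)
M(a) = -2*a (M(a) = a*(-2) + 0 = -2*a + 0 = -2*a)
X(E, J) = 1/E - 2*E/5 (X(E, J) = -2*E/5 + 1/E = 1/E - 2*E/5)
Y(5)*(-40 + X(8, 1)) = (-40 + (1/8 - 2/5*8))/5 = (-40 + (1/8 - 16/5))/5 = (-40 - 123/40)/5 = (1/5)*(-1723/40) = -1723/200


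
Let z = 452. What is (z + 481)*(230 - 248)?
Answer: -16794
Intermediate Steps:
(z + 481)*(230 - 248) = (452 + 481)*(230 - 248) = 933*(-18) = -16794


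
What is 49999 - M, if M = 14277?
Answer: 35722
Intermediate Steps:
49999 - M = 49999 - 1*14277 = 49999 - 14277 = 35722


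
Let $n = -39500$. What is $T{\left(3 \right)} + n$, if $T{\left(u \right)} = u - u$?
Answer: $-39500$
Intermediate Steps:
$T{\left(u \right)} = 0$
$T{\left(3 \right)} + n = 0 - 39500 = -39500$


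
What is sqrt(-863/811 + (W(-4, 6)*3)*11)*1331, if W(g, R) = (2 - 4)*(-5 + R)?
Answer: 1331*I*sqrt(44109479)/811 ≈ 10900.0*I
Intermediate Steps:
W(g, R) = 10 - 2*R (W(g, R) = -2*(-5 + R) = 10 - 2*R)
sqrt(-863/811 + (W(-4, 6)*3)*11)*1331 = sqrt(-863/811 + ((10 - 2*6)*3)*11)*1331 = sqrt(-863*1/811 + ((10 - 12)*3)*11)*1331 = sqrt(-863/811 - 2*3*11)*1331 = sqrt(-863/811 - 6*11)*1331 = sqrt(-863/811 - 66)*1331 = sqrt(-54389/811)*1331 = (I*sqrt(44109479)/811)*1331 = 1331*I*sqrt(44109479)/811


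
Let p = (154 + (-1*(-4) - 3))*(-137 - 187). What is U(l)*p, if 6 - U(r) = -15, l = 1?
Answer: -1054620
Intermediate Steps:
U(r) = 21 (U(r) = 6 - 1*(-15) = 6 + 15 = 21)
p = -50220 (p = (154 + (4 - 3))*(-324) = (154 + 1)*(-324) = 155*(-324) = -50220)
U(l)*p = 21*(-50220) = -1054620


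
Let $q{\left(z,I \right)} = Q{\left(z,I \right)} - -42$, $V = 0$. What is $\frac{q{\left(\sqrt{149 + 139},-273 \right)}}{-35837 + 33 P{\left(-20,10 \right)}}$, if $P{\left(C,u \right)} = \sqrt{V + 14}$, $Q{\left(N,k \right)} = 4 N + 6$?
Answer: $- \frac{1720176}{1284275323} - \frac{1720176 \sqrt{2}}{1284275323} - \frac{3168 \sqrt{7}}{1284275323} - \frac{1584 \sqrt{14}}{1284275323} \approx -0.0032448$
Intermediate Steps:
$Q{\left(N,k \right)} = 6 + 4 N$
$P{\left(C,u \right)} = \sqrt{14}$ ($P{\left(C,u \right)} = \sqrt{0 + 14} = \sqrt{14}$)
$q{\left(z,I \right)} = 48 + 4 z$ ($q{\left(z,I \right)} = \left(6 + 4 z\right) - -42 = \left(6 + 4 z\right) + 42 = 48 + 4 z$)
$\frac{q{\left(\sqrt{149 + 139},-273 \right)}}{-35837 + 33 P{\left(-20,10 \right)}} = \frac{48 + 4 \sqrt{149 + 139}}{-35837 + 33 \sqrt{14}} = \frac{48 + 4 \sqrt{288}}{-35837 + 33 \sqrt{14}} = \frac{48 + 4 \cdot 12 \sqrt{2}}{-35837 + 33 \sqrt{14}} = \frac{48 + 48 \sqrt{2}}{-35837 + 33 \sqrt{14}}$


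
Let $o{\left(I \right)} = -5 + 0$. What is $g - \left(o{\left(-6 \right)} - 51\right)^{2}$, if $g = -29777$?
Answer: $-32913$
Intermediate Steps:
$o{\left(I \right)} = -5$
$g - \left(o{\left(-6 \right)} - 51\right)^{2} = -29777 - \left(-5 - 51\right)^{2} = -29777 - \left(-56\right)^{2} = -29777 - 3136 = -32913$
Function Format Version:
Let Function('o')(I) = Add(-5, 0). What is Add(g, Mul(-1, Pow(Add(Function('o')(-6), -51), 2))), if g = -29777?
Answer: -32913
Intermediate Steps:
Function('o')(I) = -5
Add(g, Mul(-1, Pow(Add(Function('o')(-6), -51), 2))) = Add(-29777, Mul(-1, Pow(Add(-5, -51), 2))) = Add(-29777, Mul(-1, Pow(-56, 2))) = Add(-29777, Mul(-1, 3136)) = Add(-29777, -3136) = -32913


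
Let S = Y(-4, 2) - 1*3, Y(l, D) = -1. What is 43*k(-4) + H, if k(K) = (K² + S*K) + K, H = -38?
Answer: 1166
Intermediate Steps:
S = -4 (S = -1 - 1*3 = -1 - 3 = -4)
k(K) = K² - 3*K (k(K) = (K² - 4*K) + K = K² - 3*K)
43*k(-4) + H = 43*(-4*(-3 - 4)) - 38 = 43*(-4*(-7)) - 38 = 43*28 - 38 = 1204 - 38 = 1166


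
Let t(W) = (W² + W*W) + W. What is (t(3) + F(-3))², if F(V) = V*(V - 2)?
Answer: 1296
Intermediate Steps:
t(W) = W + 2*W² (t(W) = (W² + W²) + W = 2*W² + W = W + 2*W²)
F(V) = V*(-2 + V)
(t(3) + F(-3))² = (3*(1 + 2*3) - 3*(-2 - 3))² = (3*(1 + 6) - 3*(-5))² = (3*7 + 15)² = (21 + 15)² = 36² = 1296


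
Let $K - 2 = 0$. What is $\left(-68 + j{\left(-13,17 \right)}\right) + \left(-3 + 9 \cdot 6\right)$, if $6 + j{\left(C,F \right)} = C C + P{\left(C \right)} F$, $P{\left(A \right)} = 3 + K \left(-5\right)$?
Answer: $27$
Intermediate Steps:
$K = 2$ ($K = 2 + 0 = 2$)
$P{\left(A \right)} = -7$ ($P{\left(A \right)} = 3 + 2 \left(-5\right) = 3 - 10 = -7$)
$j{\left(C,F \right)} = -6 + C^{2} - 7 F$ ($j{\left(C,F \right)} = -6 + \left(C C - 7 F\right) = -6 + \left(C^{2} - 7 F\right) = -6 + C^{2} - 7 F$)
$\left(-68 + j{\left(-13,17 \right)}\right) + \left(-3 + 9 \cdot 6\right) = \left(-68 - \left(125 - 169\right)\right) + \left(-3 + 9 \cdot 6\right) = \left(-68 - -44\right) + \left(-3 + 54\right) = \left(-68 + 44\right) + 51 = -24 + 51 = 27$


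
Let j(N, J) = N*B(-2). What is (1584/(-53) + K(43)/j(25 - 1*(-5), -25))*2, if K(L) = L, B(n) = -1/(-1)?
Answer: -45241/795 ≈ -56.907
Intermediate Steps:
B(n) = 1 (B(n) = -1*(-1) = 1)
j(N, J) = N (j(N, J) = N*1 = N)
(1584/(-53) + K(43)/j(25 - 1*(-5), -25))*2 = (1584/(-53) + 43/(25 - 1*(-5)))*2 = (1584*(-1/53) + 43/(25 + 5))*2 = (-1584/53 + 43/30)*2 = -45241/1590*2 = -45241/795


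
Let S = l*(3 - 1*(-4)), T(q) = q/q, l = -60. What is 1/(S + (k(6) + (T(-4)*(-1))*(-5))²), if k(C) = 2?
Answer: -1/371 ≈ -0.0026954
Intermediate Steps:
T(q) = 1
S = -420 (S = -60*(3 - 1*(-4)) = -60*(3 + 4) = -60*7 = -420)
1/(S + (k(6) + (T(-4)*(-1))*(-5))²) = 1/(-420 + (2 + (1*(-1))*(-5))²) = 1/(-420 + (2 - 1*(-5))²) = 1/(-420 + (2 + 5)²) = 1/(-420 + 7²) = 1/(-420 + 49) = 1/(-371) = -1/371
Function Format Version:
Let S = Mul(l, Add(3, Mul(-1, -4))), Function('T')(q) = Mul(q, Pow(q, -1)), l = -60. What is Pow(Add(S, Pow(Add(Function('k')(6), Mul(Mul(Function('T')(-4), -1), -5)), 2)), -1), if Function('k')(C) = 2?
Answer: Rational(-1, 371) ≈ -0.0026954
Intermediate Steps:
Function('T')(q) = 1
S = -420 (S = Mul(-60, Add(3, Mul(-1, -4))) = Mul(-60, Add(3, 4)) = Mul(-60, 7) = -420)
Pow(Add(S, Pow(Add(Function('k')(6), Mul(Mul(Function('T')(-4), -1), -5)), 2)), -1) = Pow(Add(-420, Pow(Add(2, Mul(Mul(1, -1), -5)), 2)), -1) = Pow(Add(-420, Pow(Add(2, Mul(-1, -5)), 2)), -1) = Pow(Add(-420, Pow(Add(2, 5), 2)), -1) = Pow(Add(-420, Pow(7, 2)), -1) = Pow(Add(-420, 49), -1) = Pow(-371, -1) = Rational(-1, 371)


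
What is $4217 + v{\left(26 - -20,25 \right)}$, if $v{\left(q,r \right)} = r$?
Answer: $4242$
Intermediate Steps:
$4217 + v{\left(26 - -20,25 \right)} = 4217 + 25 = 4242$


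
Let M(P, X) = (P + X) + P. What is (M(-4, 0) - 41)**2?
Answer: 2401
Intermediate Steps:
M(P, X) = X + 2*P
(M(-4, 0) - 41)**2 = ((0 + 2*(-4)) - 41)**2 = ((0 - 8) - 41)**2 = (-8 - 41)**2 = (-49)**2 = 2401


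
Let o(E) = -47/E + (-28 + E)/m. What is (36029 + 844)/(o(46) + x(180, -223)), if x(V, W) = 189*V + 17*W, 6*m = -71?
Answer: 120427218/98719609 ≈ 1.2199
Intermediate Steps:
m = -71/6 (m = (⅙)*(-71) = -71/6 ≈ -11.833)
x(V, W) = 17*W + 189*V
o(E) = 168/71 - 47/E - 6*E/71 (o(E) = -47/E + (-28 + E)/(-71/6) = -47/E + (-28 + E)*(-6/71) = -47/E + (168/71 - 6*E/71) = 168/71 - 47/E - 6*E/71)
(36029 + 844)/(o(46) + x(180, -223)) = (36029 + 844)/((1/71)*(-3337 + 6*46*(28 - 1*46))/46 + (17*(-223) + 189*180)) = 36873/((1/71)*(1/46)*(-3337 + 6*46*(28 - 46)) + (-3791 + 34020)) = 36873/((1/71)*(1/46)*(-3337 + 6*46*(-18)) + 30229) = 36873/((1/71)*(1/46)*(-3337 - 4968) + 30229) = 36873/((1/71)*(1/46)*(-8305) + 30229) = 36873/(-8305/3266 + 30229) = 36873/(98719609/3266) = 36873*(3266/98719609) = 120427218/98719609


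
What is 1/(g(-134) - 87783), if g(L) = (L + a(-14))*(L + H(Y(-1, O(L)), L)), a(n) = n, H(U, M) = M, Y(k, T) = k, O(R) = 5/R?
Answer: -1/48119 ≈ -2.0782e-5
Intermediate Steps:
g(L) = 2*L*(-14 + L) (g(L) = (L - 14)*(L + L) = (-14 + L)*(2*L) = 2*L*(-14 + L))
1/(g(-134) - 87783) = 1/(2*(-134)*(-14 - 134) - 87783) = 1/(2*(-134)*(-148) - 87783) = 1/(39664 - 87783) = 1/(-48119) = -1/48119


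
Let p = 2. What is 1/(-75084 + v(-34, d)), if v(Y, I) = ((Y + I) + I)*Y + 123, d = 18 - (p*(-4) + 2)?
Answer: -1/75437 ≈ -1.3256e-5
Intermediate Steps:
d = 24 (d = 18 - (2*(-4) + 2) = 18 - (-8 + 2) = 18 - 1*(-6) = 18 + 6 = 24)
v(Y, I) = 123 + Y*(Y + 2*I) (v(Y, I) = ((I + Y) + I)*Y + 123 = (Y + 2*I)*Y + 123 = Y*(Y + 2*I) + 123 = 123 + Y*(Y + 2*I))
1/(-75084 + v(-34, d)) = 1/(-75084 + (123 + (-34)² + 2*24*(-34))) = 1/(-75084 + (123 + 1156 - 1632)) = 1/(-75084 - 353) = 1/(-75437) = -1/75437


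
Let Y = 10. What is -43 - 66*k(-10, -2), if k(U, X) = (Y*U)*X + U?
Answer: -12583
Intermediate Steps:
k(U, X) = U + 10*U*X (k(U, X) = (10*U)*X + U = 10*U*X + U = U + 10*U*X)
-43 - 66*k(-10, -2) = -43 - (-660)*(1 + 10*(-2)) = -43 - (-660)*(1 - 20) = -43 - (-660)*(-19) = -43 - 66*190 = -43 - 12540 = -12583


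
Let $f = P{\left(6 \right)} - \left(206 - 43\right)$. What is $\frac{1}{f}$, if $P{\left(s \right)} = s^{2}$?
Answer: $- \frac{1}{127} \approx -0.007874$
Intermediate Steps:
$f = -127$ ($f = 6^{2} - \left(206 - 43\right) = 36 - \left(206 - 43\right) = 36 - 163 = -127$)
$\frac{1}{f} = \frac{1}{-127} = - \frac{1}{127}$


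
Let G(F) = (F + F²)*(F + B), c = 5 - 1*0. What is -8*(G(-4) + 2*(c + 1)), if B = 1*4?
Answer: -96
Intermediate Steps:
B = 4
c = 5 (c = 5 + 0 = 5)
G(F) = (4 + F)*(F + F²) (G(F) = (F + F²)*(F + 4) = (F + F²)*(4 + F) = (4 + F)*(F + F²))
-8*(G(-4) + 2*(c + 1)) = -8*(-4*(4 + (-4)² + 5*(-4)) + 2*(5 + 1)) = -8*(-4*(4 + 16 - 20) + 2*6) = -8*(-4*0 + 12) = -8*(0 + 12) = -8*12 = -96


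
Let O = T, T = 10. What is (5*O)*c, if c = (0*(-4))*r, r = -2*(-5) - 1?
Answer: 0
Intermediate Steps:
r = 9 (r = 10 - 1 = 9)
O = 10
c = 0 (c = (0*(-4))*9 = 0*9 = 0)
(5*O)*c = (5*10)*0 = 50*0 = 0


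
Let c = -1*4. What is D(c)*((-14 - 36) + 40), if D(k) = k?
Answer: 40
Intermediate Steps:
c = -4
D(c)*((-14 - 36) + 40) = -4*((-14 - 36) + 40) = -4*(-50 + 40) = -4*(-10) = 40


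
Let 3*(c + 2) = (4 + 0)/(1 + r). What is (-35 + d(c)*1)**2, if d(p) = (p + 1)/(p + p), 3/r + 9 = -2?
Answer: 5625/4 ≈ 1406.3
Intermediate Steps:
r = -3/11 (r = 3/(-9 - 2) = 3/(-11) = 3*(-1/11) = -3/11 ≈ -0.27273)
c = -1/6 (c = -2 + ((4 + 0)/(1 - 3/11))/3 = -2 + (4/(8/11))/3 = -2 + (4*(11/8))/3 = -2 + (1/3)*(11/2) = -2 + 11/6 = -1/6 ≈ -0.16667)
d(p) = (1 + p)/(2*p) (d(p) = (1 + p)/((2*p)) = (1 + p)*(1/(2*p)) = (1 + p)/(2*p))
(-35 + d(c)*1)**2 = (-35 + ((1 - 1/6)/(2*(-1/6)))*1)**2 = (-35 + ((1/2)*(-6)*(5/6))*1)**2 = (-35 - 5/2*1)**2 = (-35 - 5/2)**2 = (-75/2)**2 = 5625/4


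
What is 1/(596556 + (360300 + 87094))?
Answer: 1/1043950 ≈ 9.5790e-7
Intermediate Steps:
1/(596556 + (360300 + 87094)) = 1/(596556 + 447394) = 1/1043950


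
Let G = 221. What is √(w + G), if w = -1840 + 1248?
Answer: I*√371 ≈ 19.261*I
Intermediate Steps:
w = -592
√(w + G) = √(-592 + 221) = √(-371) = I*√371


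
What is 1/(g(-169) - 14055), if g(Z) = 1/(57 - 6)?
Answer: -51/716804 ≈ -7.1149e-5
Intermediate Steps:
g(Z) = 1/51
1/(g(-169) - 14055) = 1/(1/51 - 14055) = 1/(-716804/51) = -51/716804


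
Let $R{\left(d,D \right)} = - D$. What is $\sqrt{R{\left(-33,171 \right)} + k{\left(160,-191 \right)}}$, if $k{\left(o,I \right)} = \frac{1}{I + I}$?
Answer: $\frac{i \sqrt{24953386}}{382} \approx 13.077 i$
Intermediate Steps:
$k{\left(o,I \right)} = \frac{1}{2 I}$
$\sqrt{R{\left(-33,171 \right)} + k{\left(160,-191 \right)}} = \sqrt{\left(-1\right) 171 + \frac{1}{2 \left(-191\right)}} = \sqrt{-171 + \frac{1}{2} \left(- \frac{1}{191}\right)} = \sqrt{-171 - \frac{1}{382}} = \sqrt{- \frac{65323}{382}} = \frac{i \sqrt{24953386}}{382}$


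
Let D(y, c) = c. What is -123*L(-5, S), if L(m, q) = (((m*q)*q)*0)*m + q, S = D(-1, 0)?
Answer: 0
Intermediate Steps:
S = 0
L(m, q) = q (L(m, q) = ((m*q²)*0)*m + q = 0*m + q = 0 + q = q)
-123*L(-5, S) = -123*0 = 0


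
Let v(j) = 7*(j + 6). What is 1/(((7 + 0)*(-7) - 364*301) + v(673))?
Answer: -1/104860 ≈ -9.5365e-6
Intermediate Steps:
v(j) = 42 + 7*j (v(j) = 7*(6 + j) = 42 + 7*j)
1/(((7 + 0)*(-7) - 364*301) + v(673)) = 1/(((7 + 0)*(-7) - 364*301) + (42 + 7*673)) = 1/((7*(-7) - 109564) + (42 + 4711)) = 1/((-49 - 109564) + 4753) = 1/(-109613 + 4753) = 1/(-104860) = -1/104860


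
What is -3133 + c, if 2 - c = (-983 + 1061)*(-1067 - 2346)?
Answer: 263083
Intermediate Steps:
c = 266216 (c = 2 - (-983 + 1061)*(-1067 - 2346) = 2 - 78*(-3413) = 2 - 1*(-266214) = 2 + 266214 = 266216)
-3133 + c = -3133 + 266216 = 263083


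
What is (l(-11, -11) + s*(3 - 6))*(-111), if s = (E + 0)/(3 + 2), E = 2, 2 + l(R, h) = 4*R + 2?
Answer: 25086/5 ≈ 5017.2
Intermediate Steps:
l(R, h) = 4*R (l(R, h) = -2 + (4*R + 2) = -2 + (2 + 4*R) = 4*R)
s = 2/5 (s = (2 + 0)/(3 + 2) = 2/5 ≈ 0.40000)
(l(-11, -11) + s*(3 - 6))*(-111) = (4*(-11) + 2*(3 - 6)/5)*(-111) = (-44 + (2/5)*(-3))*(-111) = (-44 - 6/5)*(-111) = -226/5*(-111) = 25086/5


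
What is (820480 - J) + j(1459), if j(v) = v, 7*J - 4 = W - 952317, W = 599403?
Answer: 6106483/7 ≈ 8.7236e+5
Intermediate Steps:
J = -352910/7 (J = 4/7 + (599403 - 952317)/7 = 4/7 + (1/7)*(-352914) = 4/7 - 352914/7 = -352910/7 ≈ -50416.)
(820480 - J) + j(1459) = (820480 - 1*(-352910/7)) + 1459 = (820480 + 352910/7) + 1459 = 6096270/7 + 1459 = 6106483/7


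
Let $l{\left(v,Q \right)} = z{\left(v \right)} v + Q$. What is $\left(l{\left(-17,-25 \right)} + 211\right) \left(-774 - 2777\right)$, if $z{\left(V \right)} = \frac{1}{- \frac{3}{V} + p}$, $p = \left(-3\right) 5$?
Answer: $- \frac{167468711}{252} \approx -6.6456 \cdot 10^{5}$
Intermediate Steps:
$p = -15$
$z{\left(V \right)} = \frac{1}{-15 - \frac{3}{V}}$ ($z{\left(V \right)} = \frac{1}{- \frac{3}{V} - 15} = \frac{1}{-15 - \frac{3}{V}}$)
$l{\left(v,Q \right)} = Q + \frac{v^{2}}{3 \left(-1 - 5 v\right)}$ ($l{\left(v,Q \right)} = \frac{v}{3 \left(-1 - 5 v\right)} v + Q = \frac{v^{2}}{3 \left(-1 - 5 v\right)} + Q = Q + \frac{v^{2}}{3 \left(-1 - 5 v\right)}$)
$\left(l{\left(-17,-25 \right)} + 211\right) \left(-774 - 2777\right) = \left(\frac{- \left(-17\right)^{2} + 3 \left(-25\right) + 15 \left(-25\right) \left(-17\right)}{3 \left(1 + 5 \left(-17\right)\right)} + 211\right) \left(-774 - 2777\right) = \left(\frac{\left(-1\right) 289 - 75 + 6375}{3 \left(1 - 85\right)} + 211\right) \left(-3551\right) = \left(\frac{-289 - 75 + 6375}{3 \left(-84\right)} + 211\right) \left(-3551\right) = \left(\frac{1}{3} \left(- \frac{1}{84}\right) 6011 + 211\right) \left(-3551\right) = \left(- \frac{6011}{252} + 211\right) \left(-3551\right) = \frac{47161}{252} \left(-3551\right) = - \frac{167468711}{252}$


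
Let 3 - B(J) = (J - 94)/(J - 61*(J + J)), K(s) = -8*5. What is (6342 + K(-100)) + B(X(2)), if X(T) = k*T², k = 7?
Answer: 970967/154 ≈ 6305.0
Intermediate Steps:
K(s) = -40
X(T) = 7*T²
B(J) = 3 + (-94 + J)/(121*J) (B(J) = 3 - (J - 94)/(J - 61*(J + J)) = 3 - (-94 + J)/(J - 122*J) = 3 - (-94 + J)/((-121*J)) = 3 - (-94 + J)*(-1/(121*J)) = 3 - (-1)*(-94 + J)/(121*J) = 3 + (-94 + J)/(121*J))
(6342 + K(-100)) + B(X(2)) = (6342 - 40) + 2*(-47 + 182*(7*2²))/(121*((7*2²))) = 6302 + 2*(-47 + 182*(7*4))/(121*((7*4))) = 6302 + (2/121)*(-47 + 182*28)/28 = 6302 + (2/121)*(1/28)*(-47 + 5096) = 6302 + (2/121)*(1/28)*5049 = 6302 + 459/154 = 970967/154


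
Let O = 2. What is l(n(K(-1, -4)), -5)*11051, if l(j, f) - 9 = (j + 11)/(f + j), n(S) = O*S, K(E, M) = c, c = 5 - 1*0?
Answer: 729366/5 ≈ 1.4587e+5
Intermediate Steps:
c = 5 (c = 5 + 0 = 5)
K(E, M) = 5
n(S) = 2*S
l(j, f) = 9 + (11 + j)/(f + j) (l(j, f) = 9 + (j + 11)/(f + j) = 9 + (11 + j)/(f + j))
l(n(K(-1, -4)), -5)*11051 = ((11 + 9*(-5) + 10*(2*5))/(-5 + 2*5))*11051 = ((11 - 45 + 10*10)/(-5 + 10))*11051 = ((11 - 45 + 100)/5)*11051 = ((⅕)*66)*11051 = (66/5)*11051 = 729366/5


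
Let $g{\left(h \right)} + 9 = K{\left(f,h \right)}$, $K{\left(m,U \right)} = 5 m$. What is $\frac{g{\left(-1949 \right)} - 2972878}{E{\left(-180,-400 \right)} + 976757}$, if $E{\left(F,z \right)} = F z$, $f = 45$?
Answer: $- \frac{2972662}{1048757} \approx -2.8345$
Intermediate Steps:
$g{\left(h \right)} = 216$ ($g{\left(h \right)} = -9 + 5 \cdot 45 = -9 + 225 = 216$)
$\frac{g{\left(-1949 \right)} - 2972878}{E{\left(-180,-400 \right)} + 976757} = \frac{216 - 2972878}{\left(-180\right) \left(-400\right) + 976757} = - \frac{2972662}{72000 + 976757} = - \frac{2972662}{1048757}$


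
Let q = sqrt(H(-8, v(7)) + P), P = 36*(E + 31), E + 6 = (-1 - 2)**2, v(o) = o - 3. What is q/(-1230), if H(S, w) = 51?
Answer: -sqrt(51)/246 ≈ -0.029030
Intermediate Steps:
v(o) = -3 + o
E = 3 (E = -6 + (-1 - 2)**2 = -6 + (-3)**2 = -6 + 9 = 3)
P = 1224 (P = 36*(3 + 31) = 36*34 = 1224)
q = 5*sqrt(51) (q = sqrt(51 + 1224) = sqrt(1275) = 5*sqrt(51) ≈ 35.707)
q/(-1230) = (5*sqrt(51))/(-1230) = (5*sqrt(51))*(-1/1230) = -sqrt(51)/246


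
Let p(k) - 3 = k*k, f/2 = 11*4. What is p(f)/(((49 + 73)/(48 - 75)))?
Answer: -3429/2 ≈ -1714.5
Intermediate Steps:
f = 88 (f = 2*(11*4) = 2*44 = 88)
p(k) = 3 + k**2 (p(k) = 3 + k*k = 3 + k**2)
p(f)/(((49 + 73)/(48 - 75))) = (3 + 88**2)/(((49 + 73)/(48 - 75))) = (3 + 7744)/((122/(-27))) = 7747/((122*(-1/27))) = 7747/(-122/27) = 7747*(-27/122) = -3429/2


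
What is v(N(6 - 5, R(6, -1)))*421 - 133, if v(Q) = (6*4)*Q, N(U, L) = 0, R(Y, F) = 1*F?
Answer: -133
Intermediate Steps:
R(Y, F) = F
v(Q) = 24*Q
v(N(6 - 5, R(6, -1)))*421 - 133 = (24*0)*421 - 133 = 0*421 - 133 = 0 - 133 = -133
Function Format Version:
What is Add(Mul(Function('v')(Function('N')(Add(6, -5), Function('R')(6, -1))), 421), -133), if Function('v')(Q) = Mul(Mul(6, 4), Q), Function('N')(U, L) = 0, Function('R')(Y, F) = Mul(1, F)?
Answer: -133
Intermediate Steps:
Function('R')(Y, F) = F
Function('v')(Q) = Mul(24, Q)
Add(Mul(Function('v')(Function('N')(Add(6, -5), Function('R')(6, -1))), 421), -133) = Add(Mul(Mul(24, 0), 421), -133) = Add(Mul(0, 421), -133) = Add(0, -133) = -133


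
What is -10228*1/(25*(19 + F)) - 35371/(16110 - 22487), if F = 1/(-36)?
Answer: -249157513/15555325 ≈ -16.018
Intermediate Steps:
F = -1/36 ≈ -0.027778
-10228*1/(25*(19 + F)) - 35371/(16110 - 22487) = -10228*1/(25*(19 - 1/36)) - 35371/(16110 - 22487) = -10228/(25*(683/36)) - 35371/(-6377) = -10228/17075/36 - 35371*(-1/6377) = -10228*36/17075 + 5053/911 = -368208/17075 + 5053/911 = -249157513/15555325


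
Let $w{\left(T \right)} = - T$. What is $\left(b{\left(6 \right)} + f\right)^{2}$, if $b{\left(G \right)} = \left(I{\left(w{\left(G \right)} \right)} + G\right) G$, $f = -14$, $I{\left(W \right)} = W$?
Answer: $196$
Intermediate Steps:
$b{\left(G \right)} = 0$ ($b{\left(G \right)} = \left(- G + G\right) G = 0 G = 0$)
$\left(b{\left(6 \right)} + f\right)^{2} = \left(0 - 14\right)^{2} = \left(-14\right)^{2} = 196$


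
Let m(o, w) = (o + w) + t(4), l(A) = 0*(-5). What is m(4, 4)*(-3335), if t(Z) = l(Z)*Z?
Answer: -26680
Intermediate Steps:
l(A) = 0
t(Z) = 0 (t(Z) = 0*Z = 0)
m(o, w) = o + w (m(o, w) = (o + w) + 0 = o + w)
m(4, 4)*(-3335) = (4 + 4)*(-3335) = 8*(-3335) = -26680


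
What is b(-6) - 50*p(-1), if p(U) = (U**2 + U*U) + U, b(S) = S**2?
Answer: -14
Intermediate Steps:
p(U) = U + 2*U**2 (p(U) = (U**2 + U**2) + U = 2*U**2 + U = U + 2*U**2)
b(-6) - 50*p(-1) = (-6)**2 - (-50)*(1 + 2*(-1)) = 36 - (-50)*(1 - 2) = 36 - (-50)*(-1) = 36 - 50*1 = 36 - 50 = -14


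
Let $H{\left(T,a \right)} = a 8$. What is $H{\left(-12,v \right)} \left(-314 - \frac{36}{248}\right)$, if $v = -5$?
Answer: $\frac{389540}{31} \approx 12566.0$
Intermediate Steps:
$H{\left(T,a \right)} = 8 a$
$H{\left(-12,v \right)} \left(-314 - \frac{36}{248}\right) = 8 \left(-5\right) \left(-314 - \frac{36}{248}\right) = - 40 \left(-314 - \frac{9}{62}\right) = \left(-40\right) \left(- \frac{19477}{62}\right) = \frac{389540}{31}$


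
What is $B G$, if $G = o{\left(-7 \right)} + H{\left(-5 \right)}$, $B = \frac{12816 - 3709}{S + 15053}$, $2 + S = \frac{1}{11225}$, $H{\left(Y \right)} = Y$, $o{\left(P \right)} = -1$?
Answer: $- \frac{306678225}{84473738} \approx -3.6305$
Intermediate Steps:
$S = - \frac{22449}{11225}$ ($S = -2 + \frac{1}{11225} = - \frac{22449}{11225} \approx -1.9999$)
$B = \frac{102226075}{168947476}$ ($B = \frac{12816 - 3709}{- \frac{22449}{11225} + 15053} = \frac{9107}{\frac{168947476}{11225}} = 9107 \cdot \frac{11225}{168947476} = \frac{102226075}{168947476} \approx 0.60508$)
$G = -6$ ($G = -1 - 5 = -6$)
$B G = \frac{102226075}{168947476} \left(-6\right) = - \frac{306678225}{84473738}$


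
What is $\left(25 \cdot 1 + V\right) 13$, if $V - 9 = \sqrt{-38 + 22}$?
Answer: $442 + 52 i \approx 442.0 + 52.0 i$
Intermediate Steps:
$V = 9 + 4 i$ ($V = 9 + \sqrt{-38 + 22} = 9 + \sqrt{-16} = 9 + 4 i \approx 9.0 + 4.0 i$)
$\left(25 \cdot 1 + V\right) 13 = \left(25 \cdot 1 + \left(9 + 4 i\right)\right) 13 = \left(25 + \left(9 + 4 i\right)\right) 13 = \left(34 + 4 i\right) 13 = 442 + 52 i$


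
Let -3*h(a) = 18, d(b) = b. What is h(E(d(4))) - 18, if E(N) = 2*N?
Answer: -24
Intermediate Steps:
h(a) = -6 (h(a) = -⅓*18 = -6)
h(E(d(4))) - 18 = -6 - 18 = -24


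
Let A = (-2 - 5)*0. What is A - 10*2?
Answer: -20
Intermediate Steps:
A = 0 (A = -7*0 = 0)
A - 10*2 = 0 - 10*2 = 0 - 20 = -20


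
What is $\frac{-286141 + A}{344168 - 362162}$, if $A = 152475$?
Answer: $\frac{66833}{8997} \approx 7.4284$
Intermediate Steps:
$\frac{-286141 + A}{344168 - 362162} = \frac{-286141 + 152475}{344168 - 362162} = - \frac{133666}{-17994} = \left(-133666\right) \left(- \frac{1}{17994}\right) = \frac{66833}{8997}$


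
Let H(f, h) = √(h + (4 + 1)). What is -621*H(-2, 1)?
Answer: -621*√6 ≈ -1521.1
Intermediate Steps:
H(f, h) = √(5 + h) (H(f, h) = √(h + 5) = √(5 + h))
-621*H(-2, 1) = -621*√(5 + 1) = -621*√6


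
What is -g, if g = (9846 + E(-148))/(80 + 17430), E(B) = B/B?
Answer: -9847/17510 ≈ -0.56236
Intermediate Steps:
E(B) = 1
g = 9847/17510 (g = (9846 + 1)/(80 + 17430) = 9847/17510 ≈ 0.56236)
-g = -1*9847/17510 = -9847/17510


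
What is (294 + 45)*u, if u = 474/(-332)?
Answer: -80343/166 ≈ -483.99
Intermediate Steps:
u = -237/166 (u = 474*(-1/332) = -237/166 ≈ -1.4277)
(294 + 45)*u = (294 + 45)*(-237/166) = 339*(-237/166) = -80343/166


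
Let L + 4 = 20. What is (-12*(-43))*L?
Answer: 8256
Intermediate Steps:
L = 16 (L = -4 + 20 = 16)
(-12*(-43))*L = -12*(-43)*16 = 516*16 = 8256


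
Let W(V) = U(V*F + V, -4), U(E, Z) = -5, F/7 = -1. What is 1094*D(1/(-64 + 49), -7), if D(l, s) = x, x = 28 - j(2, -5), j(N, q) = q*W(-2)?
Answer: 3282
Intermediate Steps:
F = -7 (F = 7*(-1) = -7)
W(V) = -5
j(N, q) = -5*q (j(N, q) = q*(-5) = -5*q)
x = 3 (x = 28 - (-5)*(-5) = 28 - 1*25 = 28 - 25 = 3)
D(l, s) = 3
1094*D(1/(-64 + 49), -7) = 1094*3 = 3282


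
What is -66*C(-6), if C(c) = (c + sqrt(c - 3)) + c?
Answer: 792 - 198*I ≈ 792.0 - 198.0*I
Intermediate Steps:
C(c) = sqrt(-3 + c) + 2*c (C(c) = (c + sqrt(-3 + c)) + c = sqrt(-3 + c) + 2*c)
-66*C(-6) = -66*(sqrt(-3 - 6) + 2*(-6)) = -66*(sqrt(-9) - 12) = -66*(3*I - 12) = -66*(-12 + 3*I) = 792 - 198*I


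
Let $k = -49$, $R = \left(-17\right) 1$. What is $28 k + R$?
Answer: $-1389$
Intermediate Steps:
$R = -17$
$28 k + R = 28 \left(-49\right) - 17 = -1372 - 17 = -1389$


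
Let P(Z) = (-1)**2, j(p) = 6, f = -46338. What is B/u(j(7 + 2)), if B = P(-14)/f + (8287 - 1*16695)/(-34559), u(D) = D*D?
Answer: 389575345/57650217912 ≈ 0.0067576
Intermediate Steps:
u(D) = D**2
P(Z) = 1
B = 389575345/1601394942 (B = 1/(-46338) + (8287 - 1*16695)/(-34559) = 1*(-1/46338) + (8287 - 16695)*(-1/34559) = -1/46338 - 8408*(-1/34559) = -1/46338 + 8408/34559 = 389575345/1601394942 ≈ 0.24327)
B/u(j(7 + 2)) = 389575345/(1601394942*(6**2)) = (389575345/1601394942)/36 = (389575345/1601394942)*(1/36) = 389575345/57650217912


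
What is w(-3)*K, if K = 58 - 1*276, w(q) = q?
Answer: 654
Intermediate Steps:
K = -218 (K = 58 - 276 = -218)
w(-3)*K = -3*(-218) = 654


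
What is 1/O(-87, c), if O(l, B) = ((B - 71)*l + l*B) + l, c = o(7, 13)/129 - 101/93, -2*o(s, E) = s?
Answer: 1333/8376157 ≈ 0.00015914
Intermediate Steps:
o(s, E) = -s/2
c = -8903/7998 (c = -1/2*7/129 - 101/93 = -7/2*1/129 - 101*1/93 = -7/258 - 101/93 = -8903/7998 ≈ -1.1132)
O(l, B) = l + B*l + l*(-71 + B) (O(l, B) = ((-71 + B)*l + B*l) + l = (l*(-71 + B) + B*l) + l = (B*l + l*(-71 + B)) + l = l + B*l + l*(-71 + B))
1/O(-87, c) = 1/(2*(-87)*(-35 - 8903/7998)) = 1/(2*(-87)*(-288833/7998)) = 1/(8376157/1333) = 1333/8376157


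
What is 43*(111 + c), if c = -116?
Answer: -215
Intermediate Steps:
43*(111 + c) = 43*(111 - 116) = 43*(-5) = -215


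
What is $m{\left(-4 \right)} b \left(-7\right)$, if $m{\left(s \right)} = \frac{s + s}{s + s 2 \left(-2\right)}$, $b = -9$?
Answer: $-42$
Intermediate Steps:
$m{\left(s \right)} = - \frac{2}{3}$ ($m{\left(s \right)} = \frac{2 s}{s + 2 s \left(-2\right)} = \frac{2 s}{s - 4 s} = \frac{2 s}{\left(-3\right) s} = 2 s \left(- \frac{1}{3 s}\right) = - \frac{2}{3}$)
$m{\left(-4 \right)} b \left(-7\right) = \left(- \frac{2}{3}\right) \left(-9\right) \left(-7\right) = 6 \left(-7\right) = -42$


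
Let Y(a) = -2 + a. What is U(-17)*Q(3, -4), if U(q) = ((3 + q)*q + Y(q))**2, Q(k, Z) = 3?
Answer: 143883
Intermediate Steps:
U(q) = (-2 + q + q*(3 + q))**2 (U(q) = ((3 + q)*q + (-2 + q))**2 = (q*(3 + q) + (-2 + q))**2 = (-2 + q + q*(3 + q))**2)
U(-17)*Q(3, -4) = (-2 + (-17)**2 + 4*(-17))**2*3 = (-2 + 289 - 68)**2*3 = 219**2*3 = 47961*3 = 143883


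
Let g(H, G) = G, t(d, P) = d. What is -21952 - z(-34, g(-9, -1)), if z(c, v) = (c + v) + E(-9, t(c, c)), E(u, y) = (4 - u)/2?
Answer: -43847/2 ≈ -21924.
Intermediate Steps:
E(u, y) = 2 - u/2 (E(u, y) = (4 - u)*(½) = 2 - u/2)
z(c, v) = 13/2 + c + v (z(c, v) = (c + v) + (2 - ½*(-9)) = (c + v) + (2 + 9/2) = (c + v) + 13/2 = 13/2 + c + v)
-21952 - z(-34, g(-9, -1)) = -21952 - (13/2 - 34 - 1) = -21952 - 1*(-57/2) = -21952 + 57/2 = -43847/2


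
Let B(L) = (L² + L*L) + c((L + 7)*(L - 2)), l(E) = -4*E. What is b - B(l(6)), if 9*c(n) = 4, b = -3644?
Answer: -43168/9 ≈ -4796.4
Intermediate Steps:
c(n) = 4/9 (c(n) = (⅑)*4 = 4/9)
B(L) = 4/9 + 2*L² (B(L) = (L² + L*L) + 4/9 = (L² + L²) + 4/9 = 2*L² + 4/9 = 4/9 + 2*L²)
b - B(l(6)) = -3644 - (4/9 + 2*(-4*6)²) = -3644 - (4/9 + 2*(-24)²) = -3644 - (4/9 + 2*576) = -3644 - (4/9 + 1152) = -3644 - 1*10372/9 = -3644 - 10372/9 = -43168/9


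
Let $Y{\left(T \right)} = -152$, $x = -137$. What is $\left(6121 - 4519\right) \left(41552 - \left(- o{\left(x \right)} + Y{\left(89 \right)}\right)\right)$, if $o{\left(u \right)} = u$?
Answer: $66590334$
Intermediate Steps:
$\left(6121 - 4519\right) \left(41552 - \left(- o{\left(x \right)} + Y{\left(89 \right)}\right)\right) = \left(6121 - 4519\right) \left(41552 - -15\right) = 1602 \left(41552 + \left(-137 + 152\right)\right) = 1602 \left(41552 + 15\right) = 1602 \cdot 41567 = 66590334$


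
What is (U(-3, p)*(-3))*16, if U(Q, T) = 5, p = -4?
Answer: -240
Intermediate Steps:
(U(-3, p)*(-3))*16 = (5*(-3))*16 = -15*16 = -240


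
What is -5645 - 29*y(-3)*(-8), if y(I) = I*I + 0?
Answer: -3557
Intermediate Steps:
y(I) = I² (y(I) = I² + 0 = I²)
-5645 - 29*y(-3)*(-8) = -5645 - 29*(-3)²*(-8) = -5645 - 29*9*(-8) = -5645 - 261*(-8) = -5645 + 2088 = -3557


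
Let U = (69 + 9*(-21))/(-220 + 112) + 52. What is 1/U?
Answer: 9/478 ≈ 0.018828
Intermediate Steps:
U = 478/9 (U = (69 - 189)/(-108) + 52 = -120*(-1/108) + 52 = 10/9 + 52 = 478/9 ≈ 53.111)
1/U = 1/(478/9) = 9/478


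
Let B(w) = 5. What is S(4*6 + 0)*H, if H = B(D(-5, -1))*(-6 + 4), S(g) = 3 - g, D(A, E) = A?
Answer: 210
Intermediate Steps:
H = -10 (H = 5*(-6 + 4) = 5*(-2) = -10)
S(4*6 + 0)*H = (3 - (4*6 + 0))*(-10) = (3 - (24 + 0))*(-10) = (3 - 1*24)*(-10) = (3 - 24)*(-10) = -21*(-10) = 210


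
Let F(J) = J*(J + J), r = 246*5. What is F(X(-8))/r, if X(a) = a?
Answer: 64/615 ≈ 0.10407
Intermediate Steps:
r = 1230
F(J) = 2*J² (F(J) = J*(2*J) = 2*J²)
F(X(-8))/r = (2*(-8)²)/1230 = (2*64)*(1/1230) = 128*(1/1230) = 64/615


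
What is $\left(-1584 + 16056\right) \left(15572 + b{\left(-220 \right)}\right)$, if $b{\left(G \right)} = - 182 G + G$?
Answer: $801633024$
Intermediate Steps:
$b{\left(G \right)} = - 181 G$
$\left(-1584 + 16056\right) \left(15572 + b{\left(-220 \right)}\right) = \left(-1584 + 16056\right) \left(15572 - -39820\right) = 14472 \left(15572 + 39820\right) = 14472 \cdot 55392 = 801633024$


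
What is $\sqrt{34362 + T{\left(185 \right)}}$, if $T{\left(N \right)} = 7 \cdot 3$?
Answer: $\sqrt{34383} \approx 185.43$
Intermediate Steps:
$T{\left(N \right)} = 21$
$\sqrt{34362 + T{\left(185 \right)}} = \sqrt{34362 + 21} = \sqrt{34383}$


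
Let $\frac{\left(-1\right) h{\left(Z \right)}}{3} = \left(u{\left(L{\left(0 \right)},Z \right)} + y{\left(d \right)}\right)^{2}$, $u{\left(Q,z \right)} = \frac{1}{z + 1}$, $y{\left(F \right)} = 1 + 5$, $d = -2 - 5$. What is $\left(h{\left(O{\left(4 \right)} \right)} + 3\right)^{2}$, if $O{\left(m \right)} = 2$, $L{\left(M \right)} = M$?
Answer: $\frac{123904}{9} \approx 13767.0$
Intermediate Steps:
$d = -7$
$y{\left(F \right)} = 6$
$u{\left(Q,z \right)} = \frac{1}{1 + z}$
$h{\left(Z \right)} = - 3 \left(6 + \frac{1}{1 + Z}\right)^{2}$ ($h{\left(Z \right)} = - 3 \left(\frac{1}{1 + Z} + 6\right)^{2} = - 3 \left(6 + \frac{1}{1 + Z}\right)^{2}$)
$\left(h{\left(O{\left(4 \right)} \right)} + 3\right)^{2} = \left(- \frac{3 \left(7 + 6 \cdot 2\right)^{2}}{\left(1 + 2\right)^{2}} + 3\right)^{2} = \left(- \frac{3 \left(7 + 12\right)^{2}}{9} + 3\right)^{2} = \left(\left(-3\right) \frac{1}{9} \cdot 19^{2} + 3\right)^{2} = \left(\left(-3\right) \frac{1}{9} \cdot 361 + 3\right)^{2} = \left(- \frac{361}{3} + 3\right)^{2} = \left(- \frac{352}{3}\right)^{2} = \frac{123904}{9}$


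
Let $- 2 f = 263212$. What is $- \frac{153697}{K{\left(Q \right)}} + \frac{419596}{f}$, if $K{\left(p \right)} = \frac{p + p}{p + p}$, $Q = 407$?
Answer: $- \frac{10113933489}{65803} \approx -1.537 \cdot 10^{5}$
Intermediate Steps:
$f = -131606$ ($f = \left(- \frac{1}{2}\right) 263212 = -131606$)
$K{\left(p \right)} = 1$ ($K{\left(p \right)} = \frac{2 p}{2 p} = 2 p \frac{1}{2 p} = 1$)
$- \frac{153697}{K{\left(Q \right)}} + \frac{419596}{f} = - \frac{153697}{1} + \frac{419596}{-131606} = \left(-153697\right) 1 + 419596 \left(- \frac{1}{131606}\right) = -153697 - \frac{209798}{65803} = - \frac{10113933489}{65803}$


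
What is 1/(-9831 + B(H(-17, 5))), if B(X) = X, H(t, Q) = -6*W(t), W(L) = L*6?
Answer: -1/9219 ≈ -0.00010847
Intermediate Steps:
W(L) = 6*L
H(t, Q) = -36*t
1/(-9831 + B(H(-17, 5))) = 1/(-9831 - 36*(-17)) = 1/(-9831 + 612) = 1/(-9219) = -1/9219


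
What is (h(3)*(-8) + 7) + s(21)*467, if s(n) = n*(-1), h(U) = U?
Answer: -9824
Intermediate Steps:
s(n) = -n
(h(3)*(-8) + 7) + s(21)*467 = (3*(-8) + 7) - 1*21*467 = (-24 + 7) - 21*467 = -17 - 9807 = -9824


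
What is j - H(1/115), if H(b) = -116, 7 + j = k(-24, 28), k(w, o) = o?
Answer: 137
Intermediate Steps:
j = 21 (j = -7 + 28 = 21)
j - H(1/115) = 21 - 1*(-116) = 21 + 116 = 137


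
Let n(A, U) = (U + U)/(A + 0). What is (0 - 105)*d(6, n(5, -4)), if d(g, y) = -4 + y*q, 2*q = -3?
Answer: 168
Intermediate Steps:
q = -3/2 (q = (½)*(-3) = -3/2 ≈ -1.5000)
n(A, U) = 2*U/A (n(A, U) = (2*U)/A = 2*U/A)
d(g, y) = -4 - 3*y/2 (d(g, y) = -4 + y*(-3/2) = -4 - 3*y/2)
(0 - 105)*d(6, n(5, -4)) = (0 - 105)*(-4 - 3*(-4)/5) = -105*(-4 - 3*(-4)/5) = -105*(-4 - 3/2*(-8/5)) = -105*(-4 + 12/5) = -105*(-8/5) = 168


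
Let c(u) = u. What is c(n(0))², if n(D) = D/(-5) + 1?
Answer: 1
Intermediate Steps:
n(D) = 1 - D/5 (n(D) = D*(-⅕) + 1 = -D/5 + 1 = 1 - D/5)
c(n(0))² = (1 - ⅕*0)² = (1 + 0)² = 1² = 1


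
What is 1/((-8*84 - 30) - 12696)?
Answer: -1/13398 ≈ -7.4638e-5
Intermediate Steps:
1/((-8*84 - 30) - 12696) = 1/((-672 - 30) - 12696) = 1/(-702 - 12696) = 1/(-13398) = -1/13398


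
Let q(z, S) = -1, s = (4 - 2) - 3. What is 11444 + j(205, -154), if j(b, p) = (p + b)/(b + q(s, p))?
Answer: 45777/4 ≈ 11444.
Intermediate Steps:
s = -1 (s = 2 - 3 = -1)
j(b, p) = (b + p)/(-1 + b) (j(b, p) = (p + b)/(b - 1) = (b + p)/(-1 + b))
11444 + j(205, -154) = 11444 + (205 - 154)/(-1 + 205) = 11444 + 51/204 = 11444 + (1/204)*51 = 11444 + 1/4 = 45777/4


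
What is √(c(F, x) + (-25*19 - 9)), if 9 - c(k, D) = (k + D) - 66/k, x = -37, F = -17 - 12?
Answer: I*√345883/29 ≈ 20.28*I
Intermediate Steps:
F = -29
c(k, D) = 9 - D - k + 66/k (c(k, D) = 9 - ((k + D) - 66/k) = 9 - ((D + k) - 66/k) = 9 - (D + k - 66/k) = 9 + (-D - k + 66/k) = 9 - D - k + 66/k)
√(c(F, x) + (-25*19 - 9)) = √((9 - 1*(-37) - 1*(-29) + 66/(-29)) + (-25*19 - 9)) = √((9 + 37 + 29 + 66*(-1/29)) + (-475 - 9)) = √((9 + 37 + 29 - 66/29) - 484) = √(2109/29 - 484) = √(-11927/29) = I*√345883/29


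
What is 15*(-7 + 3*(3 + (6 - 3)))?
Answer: 165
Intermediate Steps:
15*(-7 + 3*(3 + (6 - 3))) = 15*(-7 + 3*(3 + 3)) = 15*(-7 + 3*6) = 15*(-7 + 18) = 15*11 = 165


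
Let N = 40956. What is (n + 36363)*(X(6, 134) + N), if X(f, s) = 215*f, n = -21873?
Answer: 612144540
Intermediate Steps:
(n + 36363)*(X(6, 134) + N) = (-21873 + 36363)*(215*6 + 40956) = 14490*(1290 + 40956) = 14490*42246 = 612144540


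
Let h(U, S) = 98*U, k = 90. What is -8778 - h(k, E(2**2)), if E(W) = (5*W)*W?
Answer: -17598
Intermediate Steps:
E(W) = 5*W**2
-8778 - h(k, E(2**2)) = -8778 - 98*90 = -8778 - 1*8820 = -8778 - 8820 = -17598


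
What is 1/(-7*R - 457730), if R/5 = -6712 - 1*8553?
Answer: 1/76545 ≈ 1.3064e-5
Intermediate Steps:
R = -76325 (R = 5*(-6712 - 1*8553) = 5*(-6712 - 8553) = 5*(-15265) = -76325)
1/(-7*R - 457730) = 1/(-7*(-76325) - 457730) = 1/(534275 - 457730) = 1/76545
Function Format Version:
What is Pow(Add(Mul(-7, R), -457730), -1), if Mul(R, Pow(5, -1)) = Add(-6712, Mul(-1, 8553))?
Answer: Rational(1, 76545) ≈ 1.3064e-5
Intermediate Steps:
R = -76325 (R = Mul(5, Add(-6712, Mul(-1, 8553))) = Mul(5, Add(-6712, -8553)) = Mul(5, -15265) = -76325)
Pow(Add(Mul(-7, R), -457730), -1) = Pow(Add(Mul(-7, -76325), -457730), -1) = Pow(Add(534275, -457730), -1) = Pow(76545, -1) = Rational(1, 76545)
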